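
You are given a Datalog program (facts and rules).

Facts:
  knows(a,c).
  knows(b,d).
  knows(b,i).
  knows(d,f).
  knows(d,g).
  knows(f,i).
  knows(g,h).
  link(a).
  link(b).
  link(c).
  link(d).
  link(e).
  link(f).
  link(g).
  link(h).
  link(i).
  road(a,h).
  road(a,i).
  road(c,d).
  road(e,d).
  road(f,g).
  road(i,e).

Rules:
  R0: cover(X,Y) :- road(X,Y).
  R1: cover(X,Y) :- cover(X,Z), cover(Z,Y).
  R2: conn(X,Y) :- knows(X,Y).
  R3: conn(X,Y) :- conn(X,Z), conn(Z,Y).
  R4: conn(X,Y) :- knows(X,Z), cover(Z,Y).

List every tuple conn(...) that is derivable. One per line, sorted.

conn(a,c)
conn(a,d)
conn(a,e)
conn(a,f)
conn(a,g)
conn(a,h)
conn(a,i)
conn(b,d)
conn(b,e)
conn(b,f)
conn(b,g)
conn(b,h)
conn(b,i)
conn(d,d)
conn(d,e)
conn(d,f)
conn(d,g)
conn(d,h)
conn(d,i)
conn(f,d)
conn(f,e)
conn(f,f)
conn(f,g)
conn(f,h)
conn(f,i)
conn(g,h)

round 1: derive cover(a,h) via R0 from road(a,h)
round 1: derive cover(a,i) via R0 from road(a,i)
round 1: derive cover(c,d) via R0 from road(c,d)
round 1: derive cover(e,d) via R0 from road(e,d)
round 1: derive cover(f,g) via R0 from road(f,g)
round 1: derive cover(i,e) via R0 from road(i,e)
round 1: derive conn(a,c) via R2 from knows(a,c)
round 1: derive conn(b,d) via R2 from knows(b,d)
round 1: derive conn(b,i) via R2 from knows(b,i)
round 1: derive conn(d,f) via R2 from knows(d,f)
round 1: derive conn(d,g) via R2 from knows(d,g)
round 1: derive conn(f,i) via R2 from knows(f,i)
round 1: derive conn(g,h) via R2 from knows(g,h)
round 2: derive cover(a,e) via R1 from cover(a,i), cover(i,e)
round 2: derive cover(i,d) via R1 from cover(i,e), cover(e,d)
round 2: derive conn(b,f) via R3 from conn(b,d), conn(d,f)
round 2: derive conn(b,g) via R3 from conn(b,d), conn(d,g)
round 2: derive conn(d,h) via R3 from conn(d,g), conn(g,h)
round 2: derive conn(d,i) via R3 from conn(d,f), conn(f,i)
round 2: derive conn(a,d) via R4 from knows(a,c), cover(c,d)
round 2: derive conn(b,e) via R4 from knows(b,i), cover(i,e)
round 2: derive conn(f,e) via R4 from knows(f,i), cover(i,e)
round 3: derive cover(a,d) via R1 from cover(a,e), cover(e,d)
round 3: derive conn(a,f) via R3 from conn(a,d), conn(d,f)
round 3: derive conn(a,g) via R3 from conn(a,d), conn(d,g)
round 3: derive conn(a,h) via R3 from conn(a,d), conn(d,h)
round 3: derive conn(a,i) via R3 from conn(a,d), conn(d,i)
round 3: derive conn(b,h) via R3 from conn(b,d), conn(d,h)
round 3: derive conn(d,e) via R3 from conn(d,f), conn(f,e)
round 3: derive conn(f,d) via R4 from knows(f,i), cover(i,d)
round 4: derive conn(a,e) via R3 from conn(a,d), conn(d,e)
round 4: derive conn(d,d) via R3 from conn(d,f), conn(f,d)
round 4: derive conn(f,f) via R3 from conn(f,d), conn(d,f)
round 4: derive conn(f,g) via R3 from conn(f,d), conn(d,g)
round 4: derive conn(f,h) via R3 from conn(f,d), conn(d,h)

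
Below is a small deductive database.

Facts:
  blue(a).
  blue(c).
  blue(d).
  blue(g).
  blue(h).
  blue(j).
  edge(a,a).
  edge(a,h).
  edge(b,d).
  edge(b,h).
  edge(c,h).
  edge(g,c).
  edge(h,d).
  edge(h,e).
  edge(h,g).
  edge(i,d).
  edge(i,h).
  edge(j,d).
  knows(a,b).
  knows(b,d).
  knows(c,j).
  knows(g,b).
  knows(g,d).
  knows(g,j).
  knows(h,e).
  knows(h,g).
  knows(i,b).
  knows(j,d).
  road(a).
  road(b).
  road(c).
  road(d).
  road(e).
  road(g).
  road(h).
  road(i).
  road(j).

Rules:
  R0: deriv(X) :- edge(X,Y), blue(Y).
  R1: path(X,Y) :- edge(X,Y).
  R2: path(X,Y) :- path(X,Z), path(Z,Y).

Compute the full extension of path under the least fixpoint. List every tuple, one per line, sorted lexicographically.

path(a,a)
path(a,c)
path(a,d)
path(a,e)
path(a,g)
path(a,h)
path(b,c)
path(b,d)
path(b,e)
path(b,g)
path(b,h)
path(c,c)
path(c,d)
path(c,e)
path(c,g)
path(c,h)
path(g,c)
path(g,d)
path(g,e)
path(g,g)
path(g,h)
path(h,c)
path(h,d)
path(h,e)
path(h,g)
path(h,h)
path(i,c)
path(i,d)
path(i,e)
path(i,g)
path(i,h)
path(j,d)

round 1: derive path(a,a) via R1 from edge(a,a)
round 1: derive path(a,h) via R1 from edge(a,h)
round 1: derive path(b,d) via R1 from edge(b,d)
round 1: derive path(b,h) via R1 from edge(b,h)
round 1: derive path(c,h) via R1 from edge(c,h)
round 1: derive path(g,c) via R1 from edge(g,c)
round 1: derive path(h,d) via R1 from edge(h,d)
round 1: derive path(h,e) via R1 from edge(h,e)
round 1: derive path(h,g) via R1 from edge(h,g)
round 1: derive path(i,d) via R1 from edge(i,d)
round 1: derive path(i,h) via R1 from edge(i,h)
round 1: derive path(j,d) via R1 from edge(j,d)
round 2: derive path(a,d) via R2 from path(a,h), path(h,d)
round 2: derive path(a,e) via R2 from path(a,h), path(h,e)
round 2: derive path(a,g) via R2 from path(a,h), path(h,g)
round 2: derive path(b,e) via R2 from path(b,h), path(h,e)
round 2: derive path(b,g) via R2 from path(b,h), path(h,g)
round 2: derive path(c,d) via R2 from path(c,h), path(h,d)
round 2: derive path(c,e) via R2 from path(c,h), path(h,e)
round 2: derive path(c,g) via R2 from path(c,h), path(h,g)
round 2: derive path(g,h) via R2 from path(g,c), path(c,h)
round 2: derive path(h,c) via R2 from path(h,g), path(g,c)
round 2: derive path(i,e) via R2 from path(i,h), path(h,e)
round 2: derive path(i,g) via R2 from path(i,h), path(h,g)
round 3: derive path(a,c) via R2 from path(a,g), path(g,c)
round 3: derive path(b,c) via R2 from path(b,g), path(g,c)
round 3: derive path(c,c) via R2 from path(c,g), path(g,c)
round 3: derive path(g,d) via R2 from path(g,c), path(c,d)
round 3: derive path(g,e) via R2 from path(g,c), path(c,e)
round 3: derive path(g,g) via R2 from path(g,c), path(c,g)
round 3: derive path(h,h) via R2 from path(h,c), path(c,h)
round 3: derive path(i,c) via R2 from path(i,g), path(g,c)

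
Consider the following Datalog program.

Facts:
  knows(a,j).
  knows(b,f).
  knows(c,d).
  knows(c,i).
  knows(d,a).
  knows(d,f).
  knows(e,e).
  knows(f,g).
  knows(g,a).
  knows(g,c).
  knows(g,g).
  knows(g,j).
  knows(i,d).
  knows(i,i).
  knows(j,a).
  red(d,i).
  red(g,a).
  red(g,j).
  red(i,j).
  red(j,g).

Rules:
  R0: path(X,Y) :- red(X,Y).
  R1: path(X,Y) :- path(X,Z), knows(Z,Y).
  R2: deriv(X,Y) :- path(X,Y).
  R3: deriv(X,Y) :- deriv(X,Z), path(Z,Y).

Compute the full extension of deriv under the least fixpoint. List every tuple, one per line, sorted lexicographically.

deriv(d,a)
deriv(d,c)
deriv(d,d)
deriv(d,f)
deriv(d,g)
deriv(d,i)
deriv(d,j)
deriv(g,a)
deriv(g,c)
deriv(g,d)
deriv(g,f)
deriv(g,g)
deriv(g,i)
deriv(g,j)
deriv(i,a)
deriv(i,c)
deriv(i,d)
deriv(i,f)
deriv(i,g)
deriv(i,i)
deriv(i,j)
deriv(j,a)
deriv(j,c)
deriv(j,d)
deriv(j,f)
deriv(j,g)
deriv(j,i)
deriv(j,j)

round 1: derive path(d,i) via R0 from red(d,i)
round 1: derive path(g,a) via R0 from red(g,a)
round 1: derive path(g,j) via R0 from red(g,j)
round 1: derive path(i,j) via R0 from red(i,j)
round 1: derive path(j,g) via R0 from red(j,g)
round 2: derive path(d,d) via R1 from path(d,i), knows(i,d)
round 2: derive path(i,a) via R1 from path(i,j), knows(j,a)
round 2: derive path(j,a) via R1 from path(j,g), knows(g,a)
round 2: derive path(j,c) via R1 from path(j,g), knows(g,c)
round 2: derive path(j,j) via R1 from path(j,g), knows(g,j)
round 2: derive deriv(d,i) via R2 from path(d,i)
round 2: derive deriv(g,a) via R2 from path(g,a)
round 2: derive deriv(g,j) via R2 from path(g,j)
round 2: derive deriv(i,j) via R2 from path(i,j)
round 2: derive deriv(j,g) via R2 from path(j,g)
round 3: derive path(d,a) via R1 from path(d,d), knows(d,a)
round 3: derive path(d,f) via R1 from path(d,d), knows(d,f)
round 3: derive path(j,d) via R1 from path(j,c), knows(c,d)
round 3: derive path(j,i) via R1 from path(j,c), knows(c,i)
round 3: derive deriv(d,d) via R2 from path(d,d)
round 3: derive deriv(i,a) via R2 from path(i,a)
round 3: derive deriv(j,a) via R2 from path(j,a)
round 3: derive deriv(j,c) via R2 from path(j,c)
round 3: derive deriv(j,j) via R2 from path(j,j)
round 3: derive deriv(d,a) via R3 from deriv(d,i), path(i,a)
round 3: derive deriv(d,j) via R3 from deriv(d,i), path(i,j)
round 3: derive deriv(g,c) via R3 from deriv(g,j), path(j,c)
round 3: derive deriv(g,g) via R3 from deriv(g,j), path(j,g)
round 3: derive deriv(i,c) via R3 from deriv(i,j), path(j,c)
round 3: derive deriv(i,g) via R3 from deriv(i,j), path(j,g)
round 4: derive path(d,g) via R1 from path(d,f), knows(f,g)
round 4: derive path(d,j) via R1 from path(d,a), knows(a,j)
round 4: derive path(j,f) via R1 from path(j,d), knows(d,f)
round 4: derive deriv(d,f) via R2 from path(d,f)
round 4: derive deriv(j,d) via R2 from path(j,d)
round 4: derive deriv(j,i) via R2 from path(j,i)
round 4: derive deriv(d,c) via R3 from deriv(d,j), path(j,c)
round 4: derive deriv(d,g) via R3 from deriv(d,j), path(j,g)
round 4: derive deriv(g,d) via R3 from deriv(g,j), path(j,d)
round 4: derive deriv(g,i) via R3 from deriv(g,j), path(j,i)
round 4: derive deriv(i,d) via R3 from deriv(i,j), path(j,d)
round 4: derive deriv(i,i) via R3 from deriv(i,j), path(j,i)
round 5: derive path(d,c) via R1 from path(d,g), knows(g,c)
round 5: derive deriv(j,f) via R2 from path(j,f)
round 5: derive deriv(g,f) via R3 from deriv(g,d), path(d,f)
round 5: derive deriv(i,f) via R3 from deriv(i,d), path(d,f)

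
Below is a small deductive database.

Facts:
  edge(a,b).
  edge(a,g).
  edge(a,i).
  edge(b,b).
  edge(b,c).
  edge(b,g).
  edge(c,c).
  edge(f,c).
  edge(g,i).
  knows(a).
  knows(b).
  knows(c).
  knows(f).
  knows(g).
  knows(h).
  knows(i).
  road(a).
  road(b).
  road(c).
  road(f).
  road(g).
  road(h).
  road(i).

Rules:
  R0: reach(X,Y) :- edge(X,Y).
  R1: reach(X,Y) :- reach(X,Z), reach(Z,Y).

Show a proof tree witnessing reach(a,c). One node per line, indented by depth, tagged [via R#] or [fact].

reach(a,c)  [via R1]
  reach(a,b)  [via R0]
    edge(a,b)  [fact]
  reach(b,c)  [via R0]
    edge(b,c)  [fact]

round 1: derive reach(a,b) via R0 from edge(a,b)
round 1: derive reach(a,g) via R0 from edge(a,g)
round 1: derive reach(a,i) via R0 from edge(a,i)
round 1: derive reach(b,b) via R0 from edge(b,b)
round 1: derive reach(b,c) via R0 from edge(b,c)
round 1: derive reach(b,g) via R0 from edge(b,g)
round 1: derive reach(c,c) via R0 from edge(c,c)
round 1: derive reach(f,c) via R0 from edge(f,c)
round 1: derive reach(g,i) via R0 from edge(g,i)
round 2: derive reach(a,c) via R1 from reach(a,b), reach(b,c)
round 2: derive reach(b,i) via R1 from reach(b,g), reach(g,i)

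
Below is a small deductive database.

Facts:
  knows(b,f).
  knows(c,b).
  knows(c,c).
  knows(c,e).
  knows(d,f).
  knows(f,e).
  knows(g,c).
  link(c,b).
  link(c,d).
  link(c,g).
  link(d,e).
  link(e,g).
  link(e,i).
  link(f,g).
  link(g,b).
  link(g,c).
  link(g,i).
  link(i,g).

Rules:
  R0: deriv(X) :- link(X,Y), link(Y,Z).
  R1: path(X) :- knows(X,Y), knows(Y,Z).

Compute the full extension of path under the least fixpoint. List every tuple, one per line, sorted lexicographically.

path(b)
path(c)
path(d)
path(g)

round 1: derive path(b) via R1 from knows(b,f), knows(f,e)
round 1: derive path(c) via R1 from knows(c,b), knows(b,f)
round 1: derive path(d) via R1 from knows(d,f), knows(f,e)
round 1: derive path(g) via R1 from knows(g,c), knows(c,b)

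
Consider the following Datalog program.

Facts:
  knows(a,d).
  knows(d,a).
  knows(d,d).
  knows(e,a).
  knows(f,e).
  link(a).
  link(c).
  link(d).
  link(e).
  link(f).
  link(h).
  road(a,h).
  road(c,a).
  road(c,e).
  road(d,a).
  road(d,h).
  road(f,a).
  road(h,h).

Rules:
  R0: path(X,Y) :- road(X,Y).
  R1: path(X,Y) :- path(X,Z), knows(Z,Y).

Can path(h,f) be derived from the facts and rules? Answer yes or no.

round 1: derive path(a,h) via R0 from road(a,h)
round 1: derive path(c,a) via R0 from road(c,a)
round 1: derive path(c,e) via R0 from road(c,e)
round 1: derive path(d,a) via R0 from road(d,a)
round 1: derive path(d,h) via R0 from road(d,h)
round 1: derive path(f,a) via R0 from road(f,a)
round 1: derive path(h,h) via R0 from road(h,h)
round 2: derive path(c,d) via R1 from path(c,a), knows(a,d)
round 2: derive path(d,d) via R1 from path(d,a), knows(a,d)
round 2: derive path(f,d) via R1 from path(f,a), knows(a,d)

no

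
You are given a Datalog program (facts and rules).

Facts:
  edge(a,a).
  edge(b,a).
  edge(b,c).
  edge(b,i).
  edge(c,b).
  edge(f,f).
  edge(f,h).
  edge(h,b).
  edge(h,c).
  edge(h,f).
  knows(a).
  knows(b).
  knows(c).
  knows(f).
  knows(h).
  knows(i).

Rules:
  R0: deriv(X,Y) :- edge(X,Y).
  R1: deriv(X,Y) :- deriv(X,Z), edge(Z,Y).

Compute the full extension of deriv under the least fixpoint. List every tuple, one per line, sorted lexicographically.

round 1: derive deriv(a,a) via R0 from edge(a,a)
round 1: derive deriv(b,a) via R0 from edge(b,a)
round 1: derive deriv(b,c) via R0 from edge(b,c)
round 1: derive deriv(b,i) via R0 from edge(b,i)
round 1: derive deriv(c,b) via R0 from edge(c,b)
round 1: derive deriv(f,f) via R0 from edge(f,f)
round 1: derive deriv(f,h) via R0 from edge(f,h)
round 1: derive deriv(h,b) via R0 from edge(h,b)
round 1: derive deriv(h,c) via R0 from edge(h,c)
round 1: derive deriv(h,f) via R0 from edge(h,f)
round 2: derive deriv(b,b) via R1 from deriv(b,c), edge(c,b)
round 2: derive deriv(c,a) via R1 from deriv(c,b), edge(b,a)
round 2: derive deriv(c,c) via R1 from deriv(c,b), edge(b,c)
round 2: derive deriv(c,i) via R1 from deriv(c,b), edge(b,i)
round 2: derive deriv(f,b) via R1 from deriv(f,h), edge(h,b)
round 2: derive deriv(f,c) via R1 from deriv(f,h), edge(h,c)
round 2: derive deriv(h,a) via R1 from deriv(h,b), edge(b,a)
round 2: derive deriv(h,h) via R1 from deriv(h,f), edge(f,h)
round 2: derive deriv(h,i) via R1 from deriv(h,b), edge(b,i)
round 3: derive deriv(f,a) via R1 from deriv(f,b), edge(b,a)
round 3: derive deriv(f,i) via R1 from deriv(f,b), edge(b,i)

deriv(a,a)
deriv(b,a)
deriv(b,b)
deriv(b,c)
deriv(b,i)
deriv(c,a)
deriv(c,b)
deriv(c,c)
deriv(c,i)
deriv(f,a)
deriv(f,b)
deriv(f,c)
deriv(f,f)
deriv(f,h)
deriv(f,i)
deriv(h,a)
deriv(h,b)
deriv(h,c)
deriv(h,f)
deriv(h,h)
deriv(h,i)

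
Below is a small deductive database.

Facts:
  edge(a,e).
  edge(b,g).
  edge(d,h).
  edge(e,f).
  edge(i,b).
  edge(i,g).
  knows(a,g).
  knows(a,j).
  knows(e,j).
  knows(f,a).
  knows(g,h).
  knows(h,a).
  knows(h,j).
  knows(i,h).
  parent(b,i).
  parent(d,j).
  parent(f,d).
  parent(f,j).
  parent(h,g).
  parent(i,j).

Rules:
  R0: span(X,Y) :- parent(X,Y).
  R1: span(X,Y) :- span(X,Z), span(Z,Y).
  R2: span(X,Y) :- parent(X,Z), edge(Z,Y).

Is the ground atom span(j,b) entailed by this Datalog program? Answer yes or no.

round 1: derive span(b,i) via R0 from parent(b,i)
round 1: derive span(d,j) via R0 from parent(d,j)
round 1: derive span(f,d) via R0 from parent(f,d)
round 1: derive span(f,j) via R0 from parent(f,j)
round 1: derive span(h,g) via R0 from parent(h,g)
round 1: derive span(i,j) via R0 from parent(i,j)
round 1: derive span(b,b) via R2 from parent(b,i), edge(i,b)
round 1: derive span(b,g) via R2 from parent(b,i), edge(i,g)
round 1: derive span(f,h) via R2 from parent(f,d), edge(d,h)
round 2: derive span(b,j) via R1 from span(b,i), span(i,j)
round 2: derive span(f,g) via R1 from span(f,h), span(h,g)

no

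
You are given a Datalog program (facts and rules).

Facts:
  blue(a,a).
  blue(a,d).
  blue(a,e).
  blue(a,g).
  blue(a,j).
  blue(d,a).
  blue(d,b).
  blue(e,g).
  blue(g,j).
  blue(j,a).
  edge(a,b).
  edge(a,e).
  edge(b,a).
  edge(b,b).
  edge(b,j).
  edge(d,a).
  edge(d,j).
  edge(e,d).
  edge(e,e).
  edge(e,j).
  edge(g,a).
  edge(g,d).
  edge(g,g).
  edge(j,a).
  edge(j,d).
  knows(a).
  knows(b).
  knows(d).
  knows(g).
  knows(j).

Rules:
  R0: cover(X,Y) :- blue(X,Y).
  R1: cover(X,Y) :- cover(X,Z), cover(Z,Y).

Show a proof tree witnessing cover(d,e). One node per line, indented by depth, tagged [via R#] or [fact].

round 1: derive cover(a,a) via R0 from blue(a,a)
round 1: derive cover(a,d) via R0 from blue(a,d)
round 1: derive cover(a,e) via R0 from blue(a,e)
round 1: derive cover(a,g) via R0 from blue(a,g)
round 1: derive cover(a,j) via R0 from blue(a,j)
round 1: derive cover(d,a) via R0 from blue(d,a)
round 1: derive cover(d,b) via R0 from blue(d,b)
round 1: derive cover(e,g) via R0 from blue(e,g)
round 1: derive cover(g,j) via R0 from blue(g,j)
round 1: derive cover(j,a) via R0 from blue(j,a)
round 2: derive cover(a,b) via R1 from cover(a,d), cover(d,b)
round 2: derive cover(d,d) via R1 from cover(d,a), cover(a,d)
round 2: derive cover(d,e) via R1 from cover(d,a), cover(a,e)
round 2: derive cover(d,g) via R1 from cover(d,a), cover(a,g)
round 2: derive cover(d,j) via R1 from cover(d,a), cover(a,j)
round 2: derive cover(e,j) via R1 from cover(e,g), cover(g,j)
round 2: derive cover(g,a) via R1 from cover(g,j), cover(j,a)
round 2: derive cover(j,d) via R1 from cover(j,a), cover(a,d)
round 2: derive cover(j,e) via R1 from cover(j,a), cover(a,e)
round 2: derive cover(j,g) via R1 from cover(j,a), cover(a,g)
round 2: derive cover(j,j) via R1 from cover(j,a), cover(a,j)
round 3: derive cover(e,a) via R1 from cover(e,g), cover(g,a)
round 3: derive cover(e,d) via R1 from cover(e,j), cover(j,d)
round 3: derive cover(e,e) via R1 from cover(e,j), cover(j,e)
round 3: derive cover(g,b) via R1 from cover(g,a), cover(a,b)
round 3: derive cover(g,d) via R1 from cover(g,a), cover(a,d)
round 3: derive cover(g,e) via R1 from cover(g,a), cover(a,e)
round 3: derive cover(g,g) via R1 from cover(g,a), cover(a,g)
round 3: derive cover(j,b) via R1 from cover(j,a), cover(a,b)
round 4: derive cover(e,b) via R1 from cover(e,a), cover(a,b)

cover(d,e)  [via R1]
  cover(d,a)  [via R0]
    blue(d,a)  [fact]
  cover(a,e)  [via R0]
    blue(a,e)  [fact]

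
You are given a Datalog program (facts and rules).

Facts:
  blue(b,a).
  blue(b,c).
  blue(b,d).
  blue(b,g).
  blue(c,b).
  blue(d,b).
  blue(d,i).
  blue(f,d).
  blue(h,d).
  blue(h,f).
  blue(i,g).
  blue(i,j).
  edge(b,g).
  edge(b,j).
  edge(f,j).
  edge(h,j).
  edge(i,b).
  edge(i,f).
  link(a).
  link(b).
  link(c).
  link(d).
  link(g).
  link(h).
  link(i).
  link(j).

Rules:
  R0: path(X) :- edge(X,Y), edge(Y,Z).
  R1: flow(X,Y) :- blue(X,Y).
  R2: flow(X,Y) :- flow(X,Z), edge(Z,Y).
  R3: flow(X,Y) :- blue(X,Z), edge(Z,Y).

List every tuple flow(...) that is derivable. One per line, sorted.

round 1: derive flow(b,a) via R1 from blue(b,a)
round 1: derive flow(b,c) via R1 from blue(b,c)
round 1: derive flow(b,d) via R1 from blue(b,d)
round 1: derive flow(b,g) via R1 from blue(b,g)
round 1: derive flow(c,b) via R1 from blue(c,b)
round 1: derive flow(d,b) via R1 from blue(d,b)
round 1: derive flow(d,i) via R1 from blue(d,i)
round 1: derive flow(f,d) via R1 from blue(f,d)
round 1: derive flow(h,d) via R1 from blue(h,d)
round 1: derive flow(h,f) via R1 from blue(h,f)
round 1: derive flow(i,g) via R1 from blue(i,g)
round 1: derive flow(i,j) via R1 from blue(i,j)
round 1: derive flow(c,g) via R3 from blue(c,b), edge(b,g)
round 1: derive flow(c,j) via R3 from blue(c,b), edge(b,j)
round 1: derive flow(d,f) via R3 from blue(d,i), edge(i,f)
round 1: derive flow(d,g) via R3 from blue(d,b), edge(b,g)
round 1: derive flow(d,j) via R3 from blue(d,b), edge(b,j)
round 1: derive flow(h,j) via R3 from blue(h,f), edge(f,j)

flow(b,a)
flow(b,c)
flow(b,d)
flow(b,g)
flow(c,b)
flow(c,g)
flow(c,j)
flow(d,b)
flow(d,f)
flow(d,g)
flow(d,i)
flow(d,j)
flow(f,d)
flow(h,d)
flow(h,f)
flow(h,j)
flow(i,g)
flow(i,j)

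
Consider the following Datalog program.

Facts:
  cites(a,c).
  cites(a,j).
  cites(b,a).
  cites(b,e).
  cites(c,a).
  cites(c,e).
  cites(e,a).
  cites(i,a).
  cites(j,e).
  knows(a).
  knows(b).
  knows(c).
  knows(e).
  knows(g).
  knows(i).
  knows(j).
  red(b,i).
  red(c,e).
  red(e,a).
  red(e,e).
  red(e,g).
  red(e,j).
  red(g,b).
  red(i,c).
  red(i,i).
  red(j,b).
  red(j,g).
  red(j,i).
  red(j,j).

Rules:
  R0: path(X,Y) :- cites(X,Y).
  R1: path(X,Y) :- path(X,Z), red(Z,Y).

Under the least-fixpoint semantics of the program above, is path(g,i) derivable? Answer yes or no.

no

round 1: derive path(a,c) via R0 from cites(a,c)
round 1: derive path(a,j) via R0 from cites(a,j)
round 1: derive path(b,a) via R0 from cites(b,a)
round 1: derive path(b,e) via R0 from cites(b,e)
round 1: derive path(c,a) via R0 from cites(c,a)
round 1: derive path(c,e) via R0 from cites(c,e)
round 1: derive path(e,a) via R0 from cites(e,a)
round 1: derive path(i,a) via R0 from cites(i,a)
round 1: derive path(j,e) via R0 from cites(j,e)
round 2: derive path(a,b) via R1 from path(a,j), red(j,b)
round 2: derive path(a,e) via R1 from path(a,c), red(c,e)
round 2: derive path(a,g) via R1 from path(a,j), red(j,g)
round 2: derive path(a,i) via R1 from path(a,j), red(j,i)
round 2: derive path(b,g) via R1 from path(b,e), red(e,g)
round 2: derive path(b,j) via R1 from path(b,e), red(e,j)
round 2: derive path(c,g) via R1 from path(c,e), red(e,g)
round 2: derive path(c,j) via R1 from path(c,e), red(e,j)
round 2: derive path(j,a) via R1 from path(j,e), red(e,a)
round 2: derive path(j,g) via R1 from path(j,e), red(e,g)
round 2: derive path(j,j) via R1 from path(j,e), red(e,j)
round 3: derive path(a,a) via R1 from path(a,e), red(e,a)
round 3: derive path(b,b) via R1 from path(b,g), red(g,b)
round 3: derive path(b,i) via R1 from path(b,j), red(j,i)
round 3: derive path(c,b) via R1 from path(c,g), red(g,b)
round 3: derive path(c,i) via R1 from path(c,j), red(j,i)
round 3: derive path(j,b) via R1 from path(j,g), red(g,b)
round 3: derive path(j,i) via R1 from path(j,j), red(j,i)
round 4: derive path(b,c) via R1 from path(b,i), red(i,c)
round 4: derive path(c,c) via R1 from path(c,i), red(i,c)
round 4: derive path(j,c) via R1 from path(j,i), red(i,c)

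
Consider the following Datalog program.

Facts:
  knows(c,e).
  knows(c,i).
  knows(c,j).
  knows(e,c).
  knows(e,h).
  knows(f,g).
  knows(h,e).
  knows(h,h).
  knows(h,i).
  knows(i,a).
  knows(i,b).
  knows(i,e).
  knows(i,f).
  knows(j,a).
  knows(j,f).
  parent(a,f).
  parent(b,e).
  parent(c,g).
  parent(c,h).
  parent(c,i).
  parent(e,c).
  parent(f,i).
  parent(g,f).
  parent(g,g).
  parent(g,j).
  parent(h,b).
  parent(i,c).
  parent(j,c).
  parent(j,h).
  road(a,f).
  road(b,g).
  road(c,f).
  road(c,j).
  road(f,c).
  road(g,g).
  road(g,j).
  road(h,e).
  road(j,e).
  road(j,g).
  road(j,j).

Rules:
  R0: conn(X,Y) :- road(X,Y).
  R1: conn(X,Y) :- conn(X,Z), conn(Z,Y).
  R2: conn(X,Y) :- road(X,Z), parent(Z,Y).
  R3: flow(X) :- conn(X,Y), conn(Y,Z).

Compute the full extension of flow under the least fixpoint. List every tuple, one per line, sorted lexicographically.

round 1: derive conn(a,f) via R0 from road(a,f)
round 1: derive conn(b,g) via R0 from road(b,g)
round 1: derive conn(c,f) via R0 from road(c,f)
round 1: derive conn(c,j) via R0 from road(c,j)
round 1: derive conn(f,c) via R0 from road(f,c)
round 1: derive conn(g,g) via R0 from road(g,g)
round 1: derive conn(g,j) via R0 from road(g,j)
round 1: derive conn(h,e) via R0 from road(h,e)
round 1: derive conn(j,e) via R0 from road(j,e)
round 1: derive conn(j,g) via R0 from road(j,g)
round 1: derive conn(j,j) via R0 from road(j,j)
round 1: derive conn(a,i) via R2 from road(a,f), parent(f,i)
round 1: derive conn(b,f) via R2 from road(b,g), parent(g,f)
round 1: derive conn(b,j) via R2 from road(b,g), parent(g,j)
round 1: derive conn(c,c) via R2 from road(c,j), parent(j,c)
round 1: derive conn(c,h) via R2 from road(c,j), parent(j,h)
round 1: derive conn(c,i) via R2 from road(c,f), parent(f,i)
round 1: derive conn(f,g) via R2 from road(f,c), parent(c,g)
round 1: derive conn(f,h) via R2 from road(f,c), parent(c,h)
round 1: derive conn(f,i) via R2 from road(f,c), parent(c,i)
round 1: derive conn(g,c) via R2 from road(g,j), parent(j,c)
round 1: derive conn(g,f) via R2 from road(g,g), parent(g,f)
round 1: derive conn(g,h) via R2 from road(g,j), parent(j,h)
round 1: derive conn(h,c) via R2 from road(h,e), parent(e,c)
round 1: derive conn(j,c) via R2 from road(j,e), parent(e,c)
round 1: derive conn(j,f) via R2 from road(j,g), parent(g,f)
round 1: derive conn(j,h) via R2 from road(j,j), parent(j,h)
round 2: derive conn(a,c) via R1 from conn(a,f), conn(f,c)
round 2: derive conn(a,g) via R1 from conn(a,f), conn(f,g)
round 2: derive conn(a,h) via R1 from conn(a,f), conn(f,h)
round 2: derive conn(b,c) via R1 from conn(b,f), conn(f,c)
round 2: derive conn(b,e) via R1 from conn(b,j), conn(j,e)
round 2: derive conn(b,h) via R1 from conn(b,f), conn(f,h)
round 2: derive conn(b,i) via R1 from conn(b,f), conn(f,i)
round 2: derive conn(c,e) via R1 from conn(c,h), conn(h,e)
round 2: derive conn(c,g) via R1 from conn(c,f), conn(f,g)
round 2: derive conn(f,e) via R1 from conn(f,h), conn(h,e)
round 2: derive conn(f,f) via R1 from conn(f,c), conn(c,f)
round 2: derive conn(f,j) via R1 from conn(f,c), conn(c,j)
round 2: derive conn(g,e) via R1 from conn(g,h), conn(h,e)
round 2: derive conn(g,i) via R1 from conn(g,c), conn(c,i)
round 2: derive conn(h,f) via R1 from conn(h,c), conn(c,f)
round 2: derive conn(h,h) via R1 from conn(h,c), conn(c,h)
round 2: derive conn(h,i) via R1 from conn(h,c), conn(c,i)
round 2: derive conn(h,j) via R1 from conn(h,c), conn(c,j)
round 2: derive conn(j,i) via R1 from conn(j,c), conn(c,i)
round 2: derive flow(a) via R3 from conn(a,f), conn(f,c)
round 2: derive flow(b) via R3 from conn(b,f), conn(f,c)
round 2: derive flow(c) via R3 from conn(c,c), conn(c,c)
round 2: derive flow(f) via R3 from conn(f,c), conn(c,c)
round 2: derive flow(g) via R3 from conn(g,c), conn(c,c)
round 2: derive flow(h) via R3 from conn(h,c), conn(c,c)
round 2: derive flow(j) via R3 from conn(j,c), conn(c,c)
round 3: derive conn(a,e) via R1 from conn(a,c), conn(c,e)
round 3: derive conn(a,j) via R1 from conn(a,c), conn(c,j)
round 3: derive conn(h,g) via R1 from conn(h,c), conn(c,g)

flow(a)
flow(b)
flow(c)
flow(f)
flow(g)
flow(h)
flow(j)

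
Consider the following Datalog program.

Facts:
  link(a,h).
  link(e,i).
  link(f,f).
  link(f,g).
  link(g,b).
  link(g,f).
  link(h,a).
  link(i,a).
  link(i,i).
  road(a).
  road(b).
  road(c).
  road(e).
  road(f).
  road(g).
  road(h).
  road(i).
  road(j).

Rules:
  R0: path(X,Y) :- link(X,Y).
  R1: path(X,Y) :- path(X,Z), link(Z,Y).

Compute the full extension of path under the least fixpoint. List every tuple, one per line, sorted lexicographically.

path(a,a)
path(a,h)
path(e,a)
path(e,h)
path(e,i)
path(f,b)
path(f,f)
path(f,g)
path(g,b)
path(g,f)
path(g,g)
path(h,a)
path(h,h)
path(i,a)
path(i,h)
path(i,i)

round 1: derive path(a,h) via R0 from link(a,h)
round 1: derive path(e,i) via R0 from link(e,i)
round 1: derive path(f,f) via R0 from link(f,f)
round 1: derive path(f,g) via R0 from link(f,g)
round 1: derive path(g,b) via R0 from link(g,b)
round 1: derive path(g,f) via R0 from link(g,f)
round 1: derive path(h,a) via R0 from link(h,a)
round 1: derive path(i,a) via R0 from link(i,a)
round 1: derive path(i,i) via R0 from link(i,i)
round 2: derive path(a,a) via R1 from path(a,h), link(h,a)
round 2: derive path(e,a) via R1 from path(e,i), link(i,a)
round 2: derive path(f,b) via R1 from path(f,g), link(g,b)
round 2: derive path(g,g) via R1 from path(g,f), link(f,g)
round 2: derive path(h,h) via R1 from path(h,a), link(a,h)
round 2: derive path(i,h) via R1 from path(i,a), link(a,h)
round 3: derive path(e,h) via R1 from path(e,a), link(a,h)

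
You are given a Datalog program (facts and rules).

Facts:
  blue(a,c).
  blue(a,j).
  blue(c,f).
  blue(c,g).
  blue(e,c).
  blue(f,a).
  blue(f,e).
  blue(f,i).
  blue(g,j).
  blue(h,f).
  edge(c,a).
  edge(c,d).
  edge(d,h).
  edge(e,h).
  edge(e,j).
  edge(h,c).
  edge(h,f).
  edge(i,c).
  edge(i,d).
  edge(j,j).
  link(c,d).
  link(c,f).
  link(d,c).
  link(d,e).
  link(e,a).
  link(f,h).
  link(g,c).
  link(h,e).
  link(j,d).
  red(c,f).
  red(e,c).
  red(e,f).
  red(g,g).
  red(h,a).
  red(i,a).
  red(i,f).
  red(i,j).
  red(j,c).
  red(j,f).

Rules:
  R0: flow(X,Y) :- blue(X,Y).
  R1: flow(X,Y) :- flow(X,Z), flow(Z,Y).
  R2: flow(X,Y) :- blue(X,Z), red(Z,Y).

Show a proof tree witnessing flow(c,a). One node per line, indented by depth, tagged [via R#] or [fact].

round 1: derive flow(a,c) via R0 from blue(a,c)
round 1: derive flow(a,j) via R0 from blue(a,j)
round 1: derive flow(c,f) via R0 from blue(c,f)
round 1: derive flow(c,g) via R0 from blue(c,g)
round 1: derive flow(e,c) via R0 from blue(e,c)
round 1: derive flow(f,a) via R0 from blue(f,a)
round 1: derive flow(f,e) via R0 from blue(f,e)
round 1: derive flow(f,i) via R0 from blue(f,i)
round 1: derive flow(g,j) via R0 from blue(g,j)
round 1: derive flow(h,f) via R0 from blue(h,f)
round 1: derive flow(a,f) via R2 from blue(a,c), red(c,f)
round 1: derive flow(e,f) via R2 from blue(e,c), red(c,f)
round 1: derive flow(f,c) via R2 from blue(f,e), red(e,c)
round 1: derive flow(f,f) via R2 from blue(f,e), red(e,f)
round 1: derive flow(f,j) via R2 from blue(f,i), red(i,j)
round 1: derive flow(g,c) via R2 from blue(g,j), red(j,c)
round 1: derive flow(g,f) via R2 from blue(g,j), red(j,f)
round 2: derive flow(a,a) via R1 from flow(a,f), flow(f,a)
round 2: derive flow(a,e) via R1 from flow(a,f), flow(f,e)
round 2: derive flow(a,g) via R1 from flow(a,c), flow(c,g)
round 2: derive flow(a,i) via R1 from flow(a,f), flow(f,i)
round 2: derive flow(c,a) via R1 from flow(c,f), flow(f,a)
round 2: derive flow(c,c) via R1 from flow(c,f), flow(f,c)
round 2: derive flow(c,e) via R1 from flow(c,f), flow(f,e)
round 2: derive flow(c,i) via R1 from flow(c,f), flow(f,i)
round 2: derive flow(c,j) via R1 from flow(c,f), flow(f,j)
round 2: derive flow(e,a) via R1 from flow(e,f), flow(f,a)
round 2: derive flow(e,e) via R1 from flow(e,f), flow(f,e)
round 2: derive flow(e,g) via R1 from flow(e,c), flow(c,g)
round 2: derive flow(e,i) via R1 from flow(e,f), flow(f,i)
round 2: derive flow(e,j) via R1 from flow(e,f), flow(f,j)
round 2: derive flow(f,g) via R1 from flow(f,c), flow(c,g)
round 2: derive flow(g,a) via R1 from flow(g,f), flow(f,a)
round 2: derive flow(g,e) via R1 from flow(g,f), flow(f,e)
round 2: derive flow(g,g) via R1 from flow(g,c), flow(c,g)
round 2: derive flow(g,i) via R1 from flow(g,f), flow(f,i)
round 2: derive flow(h,a) via R1 from flow(h,f), flow(f,a)
round 2: derive flow(h,c) via R1 from flow(h,f), flow(f,c)
round 2: derive flow(h,e) via R1 from flow(h,f), flow(f,e)
round 2: derive flow(h,i) via R1 from flow(h,f), flow(f,i)
round 2: derive flow(h,j) via R1 from flow(h,f), flow(f,j)
round 3: derive flow(h,g) via R1 from flow(h,a), flow(a,g)

flow(c,a)  [via R1]
  flow(c,f)  [via R0]
    blue(c,f)  [fact]
  flow(f,a)  [via R0]
    blue(f,a)  [fact]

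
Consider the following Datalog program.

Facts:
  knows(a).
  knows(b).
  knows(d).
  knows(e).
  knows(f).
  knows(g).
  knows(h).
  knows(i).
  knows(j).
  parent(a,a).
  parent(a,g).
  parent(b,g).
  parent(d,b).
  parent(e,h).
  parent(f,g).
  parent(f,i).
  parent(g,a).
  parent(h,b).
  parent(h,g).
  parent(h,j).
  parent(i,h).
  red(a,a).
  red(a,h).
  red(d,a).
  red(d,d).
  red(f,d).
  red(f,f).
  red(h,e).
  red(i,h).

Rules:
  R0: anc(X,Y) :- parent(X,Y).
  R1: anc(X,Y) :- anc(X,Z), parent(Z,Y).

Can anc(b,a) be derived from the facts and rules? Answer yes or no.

round 1: derive anc(a,a) via R0 from parent(a,a)
round 1: derive anc(a,g) via R0 from parent(a,g)
round 1: derive anc(b,g) via R0 from parent(b,g)
round 1: derive anc(d,b) via R0 from parent(d,b)
round 1: derive anc(e,h) via R0 from parent(e,h)
round 1: derive anc(f,g) via R0 from parent(f,g)
round 1: derive anc(f,i) via R0 from parent(f,i)
round 1: derive anc(g,a) via R0 from parent(g,a)
round 1: derive anc(h,b) via R0 from parent(h,b)
round 1: derive anc(h,g) via R0 from parent(h,g)
round 1: derive anc(h,j) via R0 from parent(h,j)
round 1: derive anc(i,h) via R0 from parent(i,h)
round 2: derive anc(b,a) via R1 from anc(b,g), parent(g,a)
round 2: derive anc(d,g) via R1 from anc(d,b), parent(b,g)
round 2: derive anc(e,b) via R1 from anc(e,h), parent(h,b)
round 2: derive anc(e,g) via R1 from anc(e,h), parent(h,g)
round 2: derive anc(e,j) via R1 from anc(e,h), parent(h,j)
round 2: derive anc(f,a) via R1 from anc(f,g), parent(g,a)
round 2: derive anc(f,h) via R1 from anc(f,i), parent(i,h)
round 2: derive anc(g,g) via R1 from anc(g,a), parent(a,g)
round 2: derive anc(h,a) via R1 from anc(h,g), parent(g,a)
round 2: derive anc(i,b) via R1 from anc(i,h), parent(h,b)
round 2: derive anc(i,g) via R1 from anc(i,h), parent(h,g)
round 2: derive anc(i,j) via R1 from anc(i,h), parent(h,j)
round 3: derive anc(d,a) via R1 from anc(d,g), parent(g,a)
round 3: derive anc(e,a) via R1 from anc(e,g), parent(g,a)
round 3: derive anc(f,b) via R1 from anc(f,h), parent(h,b)
round 3: derive anc(f,j) via R1 from anc(f,h), parent(h,j)
round 3: derive anc(i,a) via R1 from anc(i,g), parent(g,a)

yes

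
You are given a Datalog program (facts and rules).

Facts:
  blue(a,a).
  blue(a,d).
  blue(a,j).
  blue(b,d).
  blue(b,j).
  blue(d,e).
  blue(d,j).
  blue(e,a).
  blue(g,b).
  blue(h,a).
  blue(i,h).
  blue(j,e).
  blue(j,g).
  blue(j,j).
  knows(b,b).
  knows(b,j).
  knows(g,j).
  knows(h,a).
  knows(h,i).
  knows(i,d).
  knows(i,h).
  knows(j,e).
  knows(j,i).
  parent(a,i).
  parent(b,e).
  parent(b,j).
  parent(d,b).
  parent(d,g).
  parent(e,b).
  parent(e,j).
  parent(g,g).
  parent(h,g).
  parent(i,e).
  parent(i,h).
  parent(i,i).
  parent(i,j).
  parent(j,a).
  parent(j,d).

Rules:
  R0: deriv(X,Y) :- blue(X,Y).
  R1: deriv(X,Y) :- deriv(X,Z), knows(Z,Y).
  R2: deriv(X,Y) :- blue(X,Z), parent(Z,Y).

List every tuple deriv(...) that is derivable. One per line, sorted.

round 1: derive deriv(a,a) via R0 from blue(a,a)
round 1: derive deriv(a,d) via R0 from blue(a,d)
round 1: derive deriv(a,j) via R0 from blue(a,j)
round 1: derive deriv(b,d) via R0 from blue(b,d)
round 1: derive deriv(b,j) via R0 from blue(b,j)
round 1: derive deriv(d,e) via R0 from blue(d,e)
round 1: derive deriv(d,j) via R0 from blue(d,j)
round 1: derive deriv(e,a) via R0 from blue(e,a)
round 1: derive deriv(g,b) via R0 from blue(g,b)
round 1: derive deriv(h,a) via R0 from blue(h,a)
round 1: derive deriv(i,h) via R0 from blue(i,h)
round 1: derive deriv(j,e) via R0 from blue(j,e)
round 1: derive deriv(j,g) via R0 from blue(j,g)
round 1: derive deriv(j,j) via R0 from blue(j,j)
round 1: derive deriv(a,b) via R2 from blue(a,d), parent(d,b)
round 1: derive deriv(a,g) via R2 from blue(a,d), parent(d,g)
round 1: derive deriv(a,i) via R2 from blue(a,a), parent(a,i)
round 1: derive deriv(b,a) via R2 from blue(b,j), parent(j,a)
round 1: derive deriv(b,b) via R2 from blue(b,d), parent(d,b)
round 1: derive deriv(b,g) via R2 from blue(b,d), parent(d,g)
round 1: derive deriv(d,a) via R2 from blue(d,j), parent(j,a)
round 1: derive deriv(d,b) via R2 from blue(d,e), parent(e,b)
round 1: derive deriv(d,d) via R2 from blue(d,j), parent(j,d)
round 1: derive deriv(e,i) via R2 from blue(e,a), parent(a,i)
round 1: derive deriv(g,e) via R2 from blue(g,b), parent(b,e)
round 1: derive deriv(g,j) via R2 from blue(g,b), parent(b,j)
round 1: derive deriv(h,i) via R2 from blue(h,a), parent(a,i)
round 1: derive deriv(i,g) via R2 from blue(i,h), parent(h,g)
round 1: derive deriv(j,a) via R2 from blue(j,j), parent(j,a)
round 1: derive deriv(j,b) via R2 from blue(j,e), parent(e,b)
round 1: derive deriv(j,d) via R2 from blue(j,j), parent(j,d)
round 2: derive deriv(a,e) via R1 from deriv(a,j), knows(j,e)
round 2: derive deriv(a,h) via R1 from deriv(a,i), knows(i,h)
round 2: derive deriv(b,e) via R1 from deriv(b,j), knows(j,e)
round 2: derive deriv(b,i) via R1 from deriv(b,j), knows(j,i)
round 2: derive deriv(d,i) via R1 from deriv(d,j), knows(j,i)
round 2: derive deriv(e,d) via R1 from deriv(e,i), knows(i,d)
round 2: derive deriv(e,h) via R1 from deriv(e,i), knows(i,h)
round 2: derive deriv(g,i) via R1 from deriv(g,j), knows(j,i)
round 2: derive deriv(h,d) via R1 from deriv(h,i), knows(i,d)
round 2: derive deriv(h,h) via R1 from deriv(h,i), knows(i,h)
round 2: derive deriv(i,a) via R1 from deriv(i,h), knows(h,a)
round 2: derive deriv(i,i) via R1 from deriv(i,h), knows(h,i)
round 2: derive deriv(i,j) via R1 from deriv(i,g), knows(g,j)
round 2: derive deriv(j,i) via R1 from deriv(j,j), knows(j,i)
round 3: derive deriv(b,h) via R1 from deriv(b,i), knows(i,h)
round 3: derive deriv(d,h) via R1 from deriv(d,i), knows(i,h)
round 3: derive deriv(g,d) via R1 from deriv(g,i), knows(i,d)
round 3: derive deriv(g,h) via R1 from deriv(g,i), knows(i,h)
round 3: derive deriv(i,d) via R1 from deriv(i,i), knows(i,d)
round 3: derive deriv(i,e) via R1 from deriv(i,j), knows(j,e)
round 3: derive deriv(j,h) via R1 from deriv(j,i), knows(i,h)
round 4: derive deriv(g,a) via R1 from deriv(g,h), knows(h,a)

deriv(a,a)
deriv(a,b)
deriv(a,d)
deriv(a,e)
deriv(a,g)
deriv(a,h)
deriv(a,i)
deriv(a,j)
deriv(b,a)
deriv(b,b)
deriv(b,d)
deriv(b,e)
deriv(b,g)
deriv(b,h)
deriv(b,i)
deriv(b,j)
deriv(d,a)
deriv(d,b)
deriv(d,d)
deriv(d,e)
deriv(d,h)
deriv(d,i)
deriv(d,j)
deriv(e,a)
deriv(e,d)
deriv(e,h)
deriv(e,i)
deriv(g,a)
deriv(g,b)
deriv(g,d)
deriv(g,e)
deriv(g,h)
deriv(g,i)
deriv(g,j)
deriv(h,a)
deriv(h,d)
deriv(h,h)
deriv(h,i)
deriv(i,a)
deriv(i,d)
deriv(i,e)
deriv(i,g)
deriv(i,h)
deriv(i,i)
deriv(i,j)
deriv(j,a)
deriv(j,b)
deriv(j,d)
deriv(j,e)
deriv(j,g)
deriv(j,h)
deriv(j,i)
deriv(j,j)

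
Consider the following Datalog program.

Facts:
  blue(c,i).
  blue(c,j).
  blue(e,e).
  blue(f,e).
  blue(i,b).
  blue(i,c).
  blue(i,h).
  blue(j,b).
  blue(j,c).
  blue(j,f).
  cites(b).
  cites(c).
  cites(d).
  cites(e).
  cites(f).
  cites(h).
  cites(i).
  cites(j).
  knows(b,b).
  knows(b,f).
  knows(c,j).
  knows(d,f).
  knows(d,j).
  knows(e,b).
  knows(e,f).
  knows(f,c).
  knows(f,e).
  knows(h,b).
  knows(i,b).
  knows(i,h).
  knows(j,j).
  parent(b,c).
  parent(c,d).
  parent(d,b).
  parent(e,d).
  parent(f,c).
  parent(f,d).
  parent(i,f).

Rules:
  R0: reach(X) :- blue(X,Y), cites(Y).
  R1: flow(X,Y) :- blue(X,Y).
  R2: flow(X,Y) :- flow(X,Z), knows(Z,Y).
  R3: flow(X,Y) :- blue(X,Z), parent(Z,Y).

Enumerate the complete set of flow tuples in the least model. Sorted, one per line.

flow(c,b)
flow(c,c)
flow(c,e)
flow(c,f)
flow(c,h)
flow(c,i)
flow(c,j)
flow(e,b)
flow(e,c)
flow(e,d)
flow(e,e)
flow(e,f)
flow(e,j)
flow(f,b)
flow(f,c)
flow(f,d)
flow(f,e)
flow(f,f)
flow(f,j)
flow(i,b)
flow(i,c)
flow(i,d)
flow(i,e)
flow(i,f)
flow(i,h)
flow(i,j)
flow(j,b)
flow(j,c)
flow(j,d)
flow(j,e)
flow(j,f)
flow(j,j)

round 1: derive flow(c,i) via R1 from blue(c,i)
round 1: derive flow(c,j) via R1 from blue(c,j)
round 1: derive flow(e,e) via R1 from blue(e,e)
round 1: derive flow(f,e) via R1 from blue(f,e)
round 1: derive flow(i,b) via R1 from blue(i,b)
round 1: derive flow(i,c) via R1 from blue(i,c)
round 1: derive flow(i,h) via R1 from blue(i,h)
round 1: derive flow(j,b) via R1 from blue(j,b)
round 1: derive flow(j,c) via R1 from blue(j,c)
round 1: derive flow(j,f) via R1 from blue(j,f)
round 1: derive flow(c,f) via R3 from blue(c,i), parent(i,f)
round 1: derive flow(e,d) via R3 from blue(e,e), parent(e,d)
round 1: derive flow(f,d) via R3 from blue(f,e), parent(e,d)
round 1: derive flow(i,d) via R3 from blue(i,c), parent(c,d)
round 1: derive flow(j,d) via R3 from blue(j,c), parent(c,d)
round 2: derive flow(c,b) via R2 from flow(c,i), knows(i,b)
round 2: derive flow(c,c) via R2 from flow(c,f), knows(f,c)
round 2: derive flow(c,e) via R2 from flow(c,f), knows(f,e)
round 2: derive flow(c,h) via R2 from flow(c,i), knows(i,h)
round 2: derive flow(e,b) via R2 from flow(e,e), knows(e,b)
round 2: derive flow(e,f) via R2 from flow(e,d), knows(d,f)
round 2: derive flow(e,j) via R2 from flow(e,d), knows(d,j)
round 2: derive flow(f,b) via R2 from flow(f,e), knows(e,b)
round 2: derive flow(f,f) via R2 from flow(f,d), knows(d,f)
round 2: derive flow(f,j) via R2 from flow(f,d), knows(d,j)
round 2: derive flow(i,f) via R2 from flow(i,b), knows(b,f)
round 2: derive flow(i,j) via R2 from flow(i,c), knows(c,j)
round 2: derive flow(j,e) via R2 from flow(j,f), knows(f,e)
round 2: derive flow(j,j) via R2 from flow(j,c), knows(c,j)
round 3: derive flow(e,c) via R2 from flow(e,f), knows(f,c)
round 3: derive flow(f,c) via R2 from flow(f,f), knows(f,c)
round 3: derive flow(i,e) via R2 from flow(i,f), knows(f,e)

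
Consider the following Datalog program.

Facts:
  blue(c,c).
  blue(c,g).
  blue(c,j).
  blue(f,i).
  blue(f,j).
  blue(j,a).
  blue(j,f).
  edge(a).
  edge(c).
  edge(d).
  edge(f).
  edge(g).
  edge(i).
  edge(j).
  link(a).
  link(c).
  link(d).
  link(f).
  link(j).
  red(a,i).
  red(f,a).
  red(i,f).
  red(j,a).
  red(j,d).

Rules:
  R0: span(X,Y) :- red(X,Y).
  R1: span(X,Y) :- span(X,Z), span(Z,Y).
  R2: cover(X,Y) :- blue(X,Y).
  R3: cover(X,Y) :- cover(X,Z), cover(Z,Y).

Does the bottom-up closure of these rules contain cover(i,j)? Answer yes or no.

round 1: derive cover(c,c) via R2 from blue(c,c)
round 1: derive cover(c,g) via R2 from blue(c,g)
round 1: derive cover(c,j) via R2 from blue(c,j)
round 1: derive cover(f,i) via R2 from blue(f,i)
round 1: derive cover(f,j) via R2 from blue(f,j)
round 1: derive cover(j,a) via R2 from blue(j,a)
round 1: derive cover(j,f) via R2 from blue(j,f)
round 2: derive cover(c,a) via R3 from cover(c,j), cover(j,a)
round 2: derive cover(c,f) via R3 from cover(c,j), cover(j,f)
round 2: derive cover(f,a) via R3 from cover(f,j), cover(j,a)
round 2: derive cover(f,f) via R3 from cover(f,j), cover(j,f)
round 2: derive cover(j,i) via R3 from cover(j,f), cover(f,i)
round 2: derive cover(j,j) via R3 from cover(j,f), cover(f,j)
round 3: derive cover(c,i) via R3 from cover(c,f), cover(f,i)

no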